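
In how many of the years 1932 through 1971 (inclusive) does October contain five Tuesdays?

October has 31 days; it has five Tuesdays when Tuesday falls among the first (month-length − 28) days — i.e. when October 1 is one of Tuesday/Monday/Sunday.
October 1 by year: 1932:Sat 1933:Sun✓ 1934:Mon✓ 1935:Tue✓ 1936:Thu 1937:Fri 1938:Sat 1939:Sun✓ 1940:Tue✓ 1941:Wed 1942:Thu 1943:Fri 1944:Sun✓ 1945:Mon✓ 1946:Tue✓ …(10 more)… 1957:Tue✓ 1958:Wed 1959:Thu 1960:Sat 1961:Sun✓ 1962:Mon✓ 1963:Tue✓ 1964:Thu 1965:Fri 1966:Sat 1967:Sun✓ 1968:Tue✓ 1969:Wed 1970:Thu 1971:Fri
Years with five Tuesdays: 1933, 1934, 1935, 1939, 1940, 1944, 1945, 1946, 1950, 1951, 1956, 1957, 1961, 1962, 1963, 1967, 1968 → 17.

17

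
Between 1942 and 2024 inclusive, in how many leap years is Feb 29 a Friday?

Leap years in 1942–2024: 21 of them.
Feb 29 weekday advances by 5 (mod 7) from one leap year to the next four years later (or differs when a century non-leap intervenes).
Leap-day weekdays: 1944:Tue 1948:Sun 1952:Fri✓ 1956:Wed 1960:Mon 1964:Sat 1968:Thu 1972:Tue 1976:Sun 1980:Fri✓ 1984:Wed 1988:Mon 1992:Sat 1996:Thu 2000:Tue 2004:Sun 2008:Fri✓ 2012:Wed 2016:Mon 2020:Sat 2024:Thu
Friday: 1952, 1980, 2008 → 3.

3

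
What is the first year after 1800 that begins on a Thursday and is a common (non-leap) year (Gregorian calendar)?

Jan 1 advances by 2 weekdays after a leap year and by 1 after a common year.
1800: Jan 1 is Wednesday.
1801: Thursday
1801 begins on a Thursday and is a common year.

1801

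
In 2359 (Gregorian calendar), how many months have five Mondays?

4

A month of length L has five Mondays iff its first Monday is on day ≤ L−28 (so day 1–3 in a 31-day month, 1–2 in a 30-day month, day 1 in a leap February).
Checking each month of 2359: Jan starts Thu (31d); Feb starts Sun (28d); Mar starts Sun (31d) ✓; Apr starts Wed (30d); May starts Fri (31d); Jun starts Mon (30d) ✓; Jul starts Wed (31d); Aug starts Sat (31d) ✓; Sep starts Tue (30d); Oct starts Thu (31d); Nov starts Sun (30d) ✓; Dec starts Tue (31d).
Five-Monday months: March, June, August, November → 4.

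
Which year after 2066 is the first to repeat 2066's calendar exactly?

Two years share a calendar iff Jan 1 falls on the same weekday and both are leap or both are common. 2066: Jan 1 is Friday, common year.
2067: Jan 1 Saturday, common
2068: Jan 1 Sunday, leap
2069: Jan 1 Tuesday, common
2070: Jan 1 Wednesday, common
2071: Jan 1 Thursday, common
2072: Jan 1 Friday, leap
2073: Jan 1 Sunday, common
2074: Jan 1 Monday, common
2075: Jan 1 Tuesday, common
2076: Jan 1 Wednesday, leap
2077: Jan 1 Friday, common
2077 matches on both conditions.

2077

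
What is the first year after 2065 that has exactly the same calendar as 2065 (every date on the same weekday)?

2071

Two years share a calendar iff Jan 1 falls on the same weekday and both are leap or both are common. 2065: Jan 1 is Thursday, common year.
2066: Jan 1 Friday, common
2067: Jan 1 Saturday, common
2068: Jan 1 Sunday, leap
2069: Jan 1 Tuesday, common
2070: Jan 1 Wednesday, common
2071: Jan 1 Thursday, common
2071 matches on both conditions.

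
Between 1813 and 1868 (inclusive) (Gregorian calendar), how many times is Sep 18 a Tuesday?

8

Track Sep 18's weekday year by year (advancing +1, or +2 across a Feb 29):
  1813: Sat  1814: Sun (+1)  1815: Mon (+1)  1816: Wed (+2)  1817: Thu (+1)
  1818: Fri (+1)  1819: Sat (+1)  1820: Mon (+2)  1821: Tue (+1) ✓  1822: Wed (+1)
  1823: Thu (+1)  1824: Sat (+2)  1825: Sun (+1)  1826: Mon (+1)  … (28 more years) …
  1855: Tue (+1) ✓  1856: Thu (+2)  1857: Fri (+1)  1858: Sat (+1)  1859: Sun (+1)
  1860: Tue (+2) ✓  1861: Wed (+1)  1862: Thu (+1)  1863: Fri (+1)  1864: Sun (+2)
  1865: Mon (+1)  1866: Tue (+1) ✓  1867: Wed (+1)  1868: Fri (+2)
Tuesday years: 1821, 1827, 1832, 1838, 1849, 1855, 1860, 1866 — 8 in total.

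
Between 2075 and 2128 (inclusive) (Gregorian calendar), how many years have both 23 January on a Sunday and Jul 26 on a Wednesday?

2

Check each year's weekday for 23 January and Jul 26:
  2075: Wed/Fri  2076: Thu/Sun  2077: Sat/Mon  2078: Sun/Tue  2079: Mon/Wed  2080: Tue/Fri  2081: Thu/Sat  2082: Fri/Sun  2083: Sat/Mon  2084: Sun/Wed ✓  2085: Tue/Thu  2086: Wed/Fri  2087: Thu/Sat  2088: Fri/Mon  …(26 more)…  2115: Wed/Fri  2116: Thu/Sun  2117: Sat/Mon  2118: Sun/Tue  2119: Mon/Wed  2120: Tue/Fri  2121: Thu/Sat  2122: Fri/Sun  2123: Sat/Mon  2124: Sun/Wed ✓  2125: Tue/Thu  2126: Wed/Fri  2127: Thu/Sat  2128: Fri/Mon
Both conditions hold in: 2084, 2124 — 2.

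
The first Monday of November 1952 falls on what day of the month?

November 1, 1952 is a Saturday, so the first Monday is the 3rd.
The first Monday is 3 + 0 = 3.

3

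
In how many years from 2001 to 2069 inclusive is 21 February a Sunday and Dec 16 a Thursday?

Check each year's weekday for 21 February and Dec 16:
  2001: Wed/Sun  2002: Thu/Mon  2003: Fri/Tue  2004: Sat/Thu  2005: Mon/Fri  2006: Tue/Sat  2007: Wed/Sun  2008: Thu/Tue  2009: Sat/Wed  2010: Sun/Thu ✓  2011: Mon/Fri  2012: Tue/Sun  2013: Thu/Mon  2014: Fri/Tue  …(41 more)…  2056: Mon/Sat  2057: Wed/Sun  2058: Thu/Mon  2059: Fri/Tue  2060: Sat/Thu  2061: Mon/Fri  2062: Tue/Sat  2063: Wed/Sun  2064: Thu/Tue  2065: Sat/Wed  2066: Sun/Thu ✓  2067: Mon/Fri  2068: Tue/Sun  2069: Thu/Mon
Both conditions hold in: 2010, 2021, 2027, 2038, 2049, 2055, 2066 — 7.

7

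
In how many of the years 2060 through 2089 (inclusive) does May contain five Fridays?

12

May has 31 days; it has five Fridays when Friday falls among the first (month-length − 28) days — i.e. when May 1 is one of Friday/Thursday/Wednesday.
May 1 by year: 2060:Sat 2061:Sun 2062:Mon 2063:Tue 2064:Thu✓ 2065:Fri✓ 2066:Sat 2067:Sun 2068:Tue 2069:Wed✓ 2070:Thu✓ 2071:Fri✓ 2072:Sun 2073:Mon 2074:Tue 2075:Wed✓ 2076:Fri✓ 2077:Sat 2078:Sun 2079:Mon 2080:Wed✓ 2081:Thu✓ 2082:Fri✓ 2083:Sat 2084:Mon 2085:Tue 2086:Wed✓ 2087:Thu✓ 2088:Sat 2089:Sun
Years with five Fridays: 2064, 2065, 2069, 2070, 2071, 2075, 2076, 2080, 2081, 2082, 2086, 2087 → 12.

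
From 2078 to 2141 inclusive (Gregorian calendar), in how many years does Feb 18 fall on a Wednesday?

Track Feb 18's weekday year by year (advancing +1, or +2 across a Feb 29):
  2078: Fri  2079: Sat (+1)  2080: Sun (+1)  2081: Tue (+2)  2082: Wed (+1) ✓
  2083: Thu (+1)  2084: Fri (+1)  2085: Sun (+2)  2086: Mon (+1)  2087: Tue (+1)
  2088: Wed (+1) ✓  2089: Fri (+2)  2090: Sat (+1)  2091: Sun (+1)  … (36 more years) …
  2128: Wed (+1) ✓  2129: Fri (+2)  2130: Sat (+1)  2131: Sun (+1)  2132: Mon (+1)
  2133: Wed (+2) ✓  2134: Thu (+1)  2135: Fri (+1)  2136: Sat (+1)  2137: Mon (+2)
  2138: Tue (+1)  2139: Wed (+1) ✓  2140: Thu (+1)  2141: Sat (+2)
Wednesday years: 2082, 2088, 2093, 2099, 2105, 2111, 2122, 2128, 2133, 2139 — 10 in total.

10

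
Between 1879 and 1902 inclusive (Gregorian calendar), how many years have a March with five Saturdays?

11

March has 31 days; it has five Saturdays when Saturday falls among the first (month-length − 28) days — i.e. when March 1 is one of Saturday/Friday/Thursday.
March 1 by year: 1879:Sat✓ 1880:Mon 1881:Tue 1882:Wed 1883:Thu✓ 1884:Sat✓ 1885:Sun 1886:Mon 1887:Tue 1888:Thu✓ 1889:Fri✓ 1890:Sat✓ 1891:Sun 1892:Tue 1893:Wed 1894:Thu✓ 1895:Fri✓ 1896:Sun 1897:Mon 1898:Tue 1899:Wed 1900:Thu✓ 1901:Fri✓ 1902:Sat✓
Years with five Saturdays: 1879, 1883, 1884, 1888, 1889, 1890, 1894, 1895, 1900, 1901, 1902 → 11.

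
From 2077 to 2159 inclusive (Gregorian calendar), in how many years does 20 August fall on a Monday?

12

Track 20 August's weekday year by year (advancing +1, or +2 across a Feb 29):
  2077: Fri  2078: Sat (+1)  2079: Sun (+1)  2080: Tue (+2)  2081: Wed (+1)
  2082: Thu (+1)  2083: Fri (+1)  2084: Sun (+2)  2085: Mon (+1) ✓  2086: Tue (+1)
  2087: Wed (+1)  2088: Fri (+2)  2089: Sat (+1)  2090: Sun (+1)  … (55 more years) …
  2146: Sat (+1)  2147: Sun (+1)  2148: Tue (+2)  2149: Wed (+1)  2150: Thu (+1)
  2151: Fri (+1)  2152: Sun (+2)  2153: Mon (+1) ✓  2154: Tue (+1)  2155: Wed (+1)
  2156: Fri (+2)  2157: Sat (+1)  2158: Sun (+1)  2159: Mon (+1) ✓
Monday years: 2085, 2091, 2096, 2103, 2108, 2114, 2125, 2131, 2136, 2142, 2153, 2159 — 12 in total.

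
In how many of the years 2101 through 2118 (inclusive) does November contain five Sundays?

5

November has 30 days; it has five Sundays when Sunday falls among the first (month-length − 28) days — i.e. when November 1 is one of Sunday/Saturday.
November 1 by year: 2101:Tue 2102:Wed 2103:Thu 2104:Sat✓ 2105:Sun✓ 2106:Mon 2107:Tue 2108:Thu 2109:Fri 2110:Sat✓ 2111:Sun✓ 2112:Tue 2113:Wed 2114:Thu 2115:Fri 2116:Sun✓ 2117:Mon 2118:Tue
Years with five Sundays: 2104, 2105, 2110, 2111, 2116 → 5.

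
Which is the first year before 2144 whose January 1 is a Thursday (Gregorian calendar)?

Jan 1 advances by 2 weekdays after a leap year and by 1 after a common year.
2144: Jan 1 is Wednesday (leap).
2143: Tuesday
2142: Monday
2141: Sunday
2140: Friday (leap)
2139: Thursday
2139 begins on a Thursday

2139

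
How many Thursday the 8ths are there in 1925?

Check the 8th of each month of 1925: Jan 8: Thu, Feb 8: Sun, Mar 8: Sun, Apr 8: Wed, May 8: Fri, Jun 8: Mon, Jul 8: Wed, Aug 8: Sat, Sep 8: Tue, Oct 8: Thu, Nov 8: Sun, Dec 8: Tue.
Thursday occurs in January, October — 2 months.

2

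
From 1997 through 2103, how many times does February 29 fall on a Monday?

Leap years in 1997–2103: 25 of them.
Feb 29 weekday advances by 5 (mod 7) from one leap year to the next four years later (or differs when a century non-leap intervenes).
Leap-day weekdays: 2000:Tue 2004:Sun 2008:Fri 2012:Wed 2016:Mon✓ 2020:Sat 2024:Thu 2028:Tue 2032:Sun 2036:Fri 2040:Wed 2044:Mon✓ 2048:Sat 2052:Thu 2056:Tue 2060:Sun 2064:Fri 2068:Wed 2072:Mon✓ 2076:Sat 2080:Thu 2084:Tue 2088:Sun 2092:Fri 2096:Wed
Monday: 2016, 2044, 2072 → 3.

3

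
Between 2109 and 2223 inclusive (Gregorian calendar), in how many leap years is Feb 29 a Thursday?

Leap years in 2109–2223: 27 of them.
Feb 29 weekday advances by 5 (mod 7) from one leap year to the next four years later (or differs when a century non-leap intervenes).
Leap-day weekdays: 2112:Mon 2116:Sat 2120:Thu✓ 2124:Tue 2128:Sun 2132:Fri 2136:Wed 2140:Mon 2144:Sat 2148:Thu✓ 2152:Tue 2156:Sun 2160:Fri 2164:Wed 2168:Mon 2172:Sat 2176:Thu✓ 2180:Tue 2184:Sun 2188:Fri 2192:Wed 2196:Mon 2204:Wed 2208:Mon 2212:Sat 2216:Thu✓ 2220:Tue
Thursday: 2120, 2148, 2176, 2216 → 4.

4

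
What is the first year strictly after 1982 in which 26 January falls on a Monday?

From one year to the next, a fixed date's weekday advances by 1, or by 2 when a Feb 29 lies between the two dates.
1982: January 26 is Tuesday.
1983: Wednesday (+1)
1984: Thursday (+1)
1985: Saturday (+2)
1986: Sunday (+1)
1987: Monday (+1)
26 January falls on a Monday in 1987.

1987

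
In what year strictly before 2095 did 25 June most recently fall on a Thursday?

2093

From one year to the next, a fixed date's weekday advances by 1, or by 2 when a Feb 29 lies between the two dates.
2095: June 25 is Saturday.
2094: Friday (−1)
2093: Thursday (−1)
25 June falls on a Thursday in 2093.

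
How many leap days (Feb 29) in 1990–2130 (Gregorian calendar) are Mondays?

4

Leap years in 1990–2130: 34 of them.
Feb 29 weekday advances by 5 (mod 7) from one leap year to the next four years later (or differs when a century non-leap intervenes).
Leap-day weekdays: 1992:Sat 1996:Thu 2000:Tue 2004:Sun 2008:Fri 2012:Wed 2016:Mon✓ 2020:Sat 2024:Thu 2028:Tue 2032:Sun 2036:Fri 2040:Wed …(8 more)… 2076:Sat 2080:Thu 2084:Tue 2088:Sun 2092:Fri 2096:Wed 2104:Fri 2108:Wed 2112:Mon✓ 2116:Sat 2120:Thu 2124:Tue 2128:Sun
Monday: 2016, 2044, 2072, 2112 → 4.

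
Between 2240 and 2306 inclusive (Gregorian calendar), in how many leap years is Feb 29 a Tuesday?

Leap years in 2240–2306: 16 of them.
Feb 29 weekday advances by 5 (mod 7) from one leap year to the next four years later (or differs when a century non-leap intervenes).
Leap-day weekdays: 2240:Sat 2244:Thu 2248:Tue✓ 2252:Sun 2256:Fri 2260:Wed 2264:Mon 2268:Sat 2272:Thu 2276:Tue✓ 2280:Sun 2284:Fri 2288:Wed 2292:Mon 2296:Sat 2304:Mon
Tuesday: 2248, 2276 → 2.

2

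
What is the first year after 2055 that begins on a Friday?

2066

Jan 1 advances by 2 weekdays after a leap year and by 1 after a common year.
2055: Jan 1 is Friday.
2056: Saturday (leap)
2057: Monday
2058: Tuesday
2059: Wednesday
2060: Thursday (leap)
2061: Saturday
2062: Sunday
2063: Monday
2064: Tuesday (leap)
2065: Thursday
2066: Friday
2066 begins on a Friday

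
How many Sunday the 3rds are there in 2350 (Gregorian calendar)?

Check the 3rd of each month of 2350: Jan 3: Tue, Feb 3: Fri, Mar 3: Fri, Apr 3: Mon, May 3: Wed, Jun 3: Sat, Jul 3: Mon, Aug 3: Thu, Sep 3: Sun, Oct 3: Tue, Nov 3: Fri, Dec 3: Sun.
Sunday occurs in September, December — 2 months.

2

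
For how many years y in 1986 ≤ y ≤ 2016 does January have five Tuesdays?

12

January has 31 days; it has five Tuesdays when Tuesday falls among the first (month-length − 28) days — i.e. when January 1 is one of Tuesday/Monday/Sunday.
January 1 by year: 1986:Wed 1987:Thu 1988:Fri 1989:Sun✓ 1990:Mon✓ 1991:Tue✓ 1992:Wed 1993:Fri 1994:Sat 1995:Sun✓ 1996:Mon✓ 1997:Wed 1998:Thu 1999:Fri 2000:Sat 2001:Mon✓ 2002:Tue✓ 2003:Wed 2004:Thu 2005:Sat 2006:Sun✓ 2007:Mon✓ 2008:Tue✓ 2009:Thu 2010:Fri 2011:Sat 2012:Sun✓ 2013:Tue✓ 2014:Wed 2015:Thu 2016:Fri
Years with five Tuesdays: 1989, 1990, 1991, 1995, 1996, 2001, 2002, 2006, 2007, 2008, 2012, 2013 → 12.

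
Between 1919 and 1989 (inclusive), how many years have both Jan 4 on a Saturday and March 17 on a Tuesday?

2

Check each year's weekday for Jan 4 and March 17:
  1919: Sat/Mon  1920: Sun/Wed  1921: Tue/Thu  1922: Wed/Fri  1923: Thu/Sat  1924: Fri/Mon  1925: Sun/Tue  1926: Mon/Wed  1927: Tue/Thu  1928: Wed/Sat  1929: Fri/Sun  1930: Sat/Mon  1931: Sun/Tue  1932: Mon/Thu  …(43 more)…  1976: Sun/Wed  1977: Tue/Thu  1978: Wed/Fri  1979: Thu/Sat  1980: Fri/Mon  1981: Sun/Tue  1982: Mon/Wed  1983: Tue/Thu  1984: Wed/Sat  1985: Fri/Sun  1986: Sat/Mon  1987: Sun/Tue  1988: Mon/Thu  1989: Wed/Fri
Both conditions hold in: 1936, 1964 — 2.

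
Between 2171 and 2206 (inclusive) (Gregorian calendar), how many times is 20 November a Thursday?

6

Track 20 November's weekday year by year (advancing +1, or +2 across a Feb 29):
  2171: Wed  2172: Fri (+2)  2173: Sat (+1)  2174: Sun (+1)  2175: Mon (+1)
  2176: Wed (+2)  2177: Thu (+1) ✓  2178: Fri (+1)  2179: Sat (+1)  2180: Mon (+2)
  2181: Tue (+1)  2182: Wed (+1)  2183: Thu (+1) ✓  2184: Sat (+2)  … (8 more years) …
  2193: Wed (+1)  2194: Thu (+1) ✓  2195: Fri (+1)  2196: Sun (+2)  2197: Mon (+1)
  2198: Tue (+1)  2199: Wed (+1)  2200: Thu (+1) ✓  2201: Fri (+1)  2202: Sat (+1)
  2203: Sun (+1)  2204: Tue (+2)  2205: Wed (+1)  2206: Thu (+1) ✓
Thursday years: 2177, 2183, 2188, 2194, 2200, 2206 — 6 in total.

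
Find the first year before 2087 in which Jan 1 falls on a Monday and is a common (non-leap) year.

Jan 1 advances by 2 weekdays after a leap year and by 1 after a common year.
2087: Jan 1 is Wednesday.
2086: Tuesday
2085: Monday
2085 begins on a Monday and is a common year.

2085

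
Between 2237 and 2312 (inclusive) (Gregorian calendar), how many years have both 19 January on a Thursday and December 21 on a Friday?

2

Check each year's weekday for 19 January and December 21:
  2237: Thu/Thu  2238: Fri/Fri  2239: Sat/Sat  2240: Sun/Mon  2241: Tue/Tue  2242: Wed/Wed  2243: Thu/Thu  2244: Fri/Sat  2245: Sun/Sun  2246: Mon/Mon  2247: Tue/Tue  2248: Wed/Thu  2249: Fri/Fri  2250: Sat/Sat  …(48 more)…  2299: Thu/Thu  2300: Fri/Fri  2301: Sat/Sat  2302: Sun/Sun  2303: Mon/Mon  2304: Tue/Wed  2305: Thu/Thu  2306: Fri/Fri  2307: Sat/Sat  2308: Sun/Mon  2309: Tue/Tue  2310: Wed/Wed  2311: Thu/Thu  2312: Fri/Sat
Both conditions hold in: 2260, 2288 — 2.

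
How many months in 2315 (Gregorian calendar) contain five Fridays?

5

A month of length L has five Fridays iff its first Friday is on day ≤ L−28 (so day 1–3 in a 31-day month, 1–2 in a 30-day month, day 1 in a leap February).
Checking each month of 2315: Jan starts Fri (31d) ✓; Feb starts Mon (28d); Mar starts Mon (31d); Apr starts Thu (30d) ✓; May starts Sat (31d); Jun starts Tue (30d); Jul starts Thu (31d) ✓; Aug starts Sun (31d); Sep starts Wed (30d); Oct starts Fri (31d) ✓; Nov starts Mon (30d); Dec starts Wed (31d) ✓.
Five-Friday months: January, April, July, October, December → 5.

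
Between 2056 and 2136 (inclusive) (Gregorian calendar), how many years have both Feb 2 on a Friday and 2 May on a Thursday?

2

Check each year's weekday for Feb 2 and 2 May:
  2056: Wed/Tue  2057: Fri/Wed  2058: Sat/Thu  2059: Sun/Fri  2060: Mon/Sun  2061: Wed/Mon  2062: Thu/Tue  2063: Fri/Wed  2064: Sat/Fri  2065: Mon/Sat  2066: Tue/Sun  2067: Wed/Mon  2068: Thu/Wed  2069: Sat/Thu  …(53 more)…  2123: Tue/Sun  2124: Wed/Tue  2125: Fri/Wed  2126: Sat/Thu  2127: Sun/Fri  2128: Mon/Sun  2129: Wed/Mon  2130: Thu/Tue  2131: Fri/Wed  2132: Sat/Fri  2133: Mon/Sat  2134: Tue/Sun  2135: Wed/Mon  2136: Thu/Wed
Both conditions hold in: 2080, 2120 — 2.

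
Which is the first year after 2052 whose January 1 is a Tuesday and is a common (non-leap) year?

Jan 1 advances by 2 weekdays after a leap year and by 1 after a common year.
2052: Jan 1 is Monday (leap).
2053: Wednesday
2054: Thursday
2055: Friday
2056: Saturday (leap)
2057: Monday
2058: Tuesday
2058 begins on a Tuesday and is a common year.

2058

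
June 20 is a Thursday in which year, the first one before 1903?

1901

From one year to the next, a fixed date's weekday advances by 1, or by 2 when a Feb 29 lies between the two dates.
1903: June 20 is Saturday.
1902: Friday (−1)
1901: Thursday (−1)
June 20 falls on a Thursday in 1901.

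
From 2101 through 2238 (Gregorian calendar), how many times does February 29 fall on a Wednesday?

6

Leap years in 2101–2238: 33 of them.
Feb 29 weekday advances by 5 (mod 7) from one leap year to the next four years later (or differs when a century non-leap intervenes).
Leap-day weekdays: 2104:Fri 2108:Wed✓ 2112:Mon 2116:Sat 2120:Thu 2124:Tue 2128:Sun 2132:Fri 2136:Wed✓ 2140:Mon 2144:Sat 2148:Thu 2152:Tue …(7 more)… 2184:Sun 2188:Fri 2192:Wed✓ 2196:Mon 2204:Wed✓ 2208:Mon 2212:Sat 2216:Thu 2220:Tue 2224:Sun 2228:Fri 2232:Wed✓ 2236:Mon
Wednesday: 2108, 2136, 2164, 2192, 2204, 2232 → 6.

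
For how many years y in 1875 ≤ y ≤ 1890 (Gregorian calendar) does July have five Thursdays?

July has 31 days; it has five Thursdays when Thursday falls among the first (month-length − 28) days — i.e. when July 1 is one of Thursday/Wednesday/Tuesday.
July 1 by year: 1875:Thu✓ 1876:Sat 1877:Sun 1878:Mon 1879:Tue✓ 1880:Thu✓ 1881:Fri 1882:Sat 1883:Sun 1884:Tue✓ 1885:Wed✓ 1886:Thu✓ 1887:Fri 1888:Sun 1889:Mon 1890:Tue✓
Years with five Thursdays: 1875, 1879, 1880, 1884, 1885, 1886, 1890 → 7.

7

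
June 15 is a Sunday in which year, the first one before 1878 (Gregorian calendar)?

From one year to the next, a fixed date's weekday advances by 1, or by 2 when a Feb 29 lies between the two dates.
1878: June 15 is Saturday.
1877: Friday (−1)
1876: Thursday (−1)
1875: Tuesday (−2)
1874: Monday (−1)
1873: Sunday (−1)
June 15 falls on a Sunday in 1873.

1873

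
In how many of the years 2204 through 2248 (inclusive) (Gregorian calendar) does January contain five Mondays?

19

January has 31 days; it has five Mondays when Monday falls among the first (month-length − 28) days — i.e. when January 1 is one of Monday/Sunday/Saturday.
January 1 by year: 2204:Sun✓ 2205:Tue 2206:Wed 2207:Thu 2208:Fri 2209:Sun✓ 2210:Mon✓ 2211:Tue 2212:Wed 2213:Fri 2214:Sat✓ 2215:Sun✓ 2216:Mon✓ 2217:Wed 2218:Thu …(15 more)… 2234:Wed 2235:Thu 2236:Fri 2237:Sun✓ 2238:Mon✓ 2239:Tue 2240:Wed 2241:Fri 2242:Sat✓ 2243:Sun✓ 2244:Mon✓ 2245:Wed 2246:Thu 2247:Fri 2248:Sat✓
Years with five Mondays: 2204, 2209, 2210, 2214, 2215, 2216, 2220, 2221, 2225, 2226, 2227, 2231, 2232, 2237, 2238, 2242, 2243, 2244, 2248 → 19.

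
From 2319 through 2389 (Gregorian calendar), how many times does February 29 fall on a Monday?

Leap years in 2319–2389: 18 of them.
Feb 29 weekday advances by 5 (mod 7) from one leap year to the next four years later (or differs when a century non-leap intervenes).
Leap-day weekdays: 2320:Sun 2324:Fri 2328:Wed 2332:Mon✓ 2336:Sat 2340:Thu 2344:Tue 2348:Sun 2352:Fri 2356:Wed 2360:Mon✓ 2364:Sat 2368:Thu 2372:Tue 2376:Sun 2380:Fri 2384:Wed 2388:Mon✓
Monday: 2332, 2360, 2388 → 3.

3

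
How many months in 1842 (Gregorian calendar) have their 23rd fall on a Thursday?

1

Check the 23rd of each month of 1842: Jan 23: Sun, Feb 23: Wed, Mar 23: Wed, Apr 23: Sat, May 23: Mon, Jun 23: Thu, Jul 23: Sat, Aug 23: Tue, Sep 23: Fri, Oct 23: Sun, Nov 23: Wed, Dec 23: Fri.
Thursday occurs in June — 1 month.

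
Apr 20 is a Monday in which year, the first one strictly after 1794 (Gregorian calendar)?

1795

From one year to the next, a fixed date's weekday advances by 1, or by 2 when a Feb 29 lies between the two dates.
1794: April 20 is Sunday.
1795: Monday (+1)
Apr 20 falls on a Monday in 1795.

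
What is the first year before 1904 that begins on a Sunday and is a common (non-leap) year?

Jan 1 advances by 2 weekdays after a leap year and by 1 after a common year.
1904: Jan 1 is Friday (leap).
1903: Thursday
1902: Wednesday
1901: Tuesday
1900: Monday
1899: Sunday
1899 begins on a Sunday and is a common year.

1899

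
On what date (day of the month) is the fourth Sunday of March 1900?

March 1, 1900 is a Thursday, so the first Sunday is the 4th.
The fourth Sunday is 4 + 21 = 25.

25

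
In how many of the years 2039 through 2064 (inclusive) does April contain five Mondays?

8

April has 30 days; it has five Mondays when Monday falls among the first (month-length − 28) days — i.e. when April 1 is one of Monday/Sunday.
April 1 by year: 2039:Fri 2040:Sun✓ 2041:Mon✓ 2042:Tue 2043:Wed 2044:Fri 2045:Sat 2046:Sun✓ 2047:Mon✓ 2048:Wed 2049:Thu 2050:Fri 2051:Sat 2052:Mon✓ 2053:Tue 2054:Wed 2055:Thu 2056:Sat 2057:Sun✓ 2058:Mon✓ 2059:Tue 2060:Thu 2061:Fri 2062:Sat 2063:Sun✓ 2064:Tue
Years with five Mondays: 2040, 2041, 2046, 2047, 2052, 2057, 2058, 2063 → 8.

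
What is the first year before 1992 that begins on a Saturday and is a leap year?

1972

Jan 1 advances by 2 weekdays after a leap year and by 1 after a common year.
1992: Jan 1 is Wednesday (leap).
1991: Tuesday
1990: Monday
1989: Sunday
1988: Friday (leap)
1987: Thursday
1986: Wednesday
1985: Tuesday
1984: Sunday (leap)
1983: Saturday
1982: Friday
1981: Thursday
1980: Tuesday (leap)
1979: Monday
1978: Sunday
1977: Saturday
1976: Thursday (leap)
1975: Wednesday
1974: Tuesday
1973: Monday
1972: Saturday (leap)
1972 begins on a Saturday and is a leap year.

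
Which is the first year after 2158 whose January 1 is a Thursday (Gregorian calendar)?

2161

Jan 1 advances by 2 weekdays after a leap year and by 1 after a common year.
2158: Jan 1 is Sunday.
2159: Monday
2160: Tuesday (leap)
2161: Thursday
2161 begins on a Thursday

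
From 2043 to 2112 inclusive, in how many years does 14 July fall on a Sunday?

Track 14 July's weekday year by year (advancing +1, or +2 across a Feb 29):
  2043: Tue  2044: Thu (+2)  2045: Fri (+1)  2046: Sat (+1)  2047: Sun (+1) ✓
  2048: Tue (+2)  2049: Wed (+1)  2050: Thu (+1)  2051: Fri (+1)  2052: Sun (+2) ✓
  2053: Mon (+1)  2054: Tue (+1)  2055: Wed (+1)  2056: Fri (+2)  … (42 more years) …
  2099: Tue (+1)  2100: Wed (+1)  2101: Thu (+1)  2102: Fri (+1)  2103: Sat (+1)
  2104: Mon (+2)  2105: Tue (+1)  2106: Wed (+1)  2107: Thu (+1)  2108: Sat (+2)
  2109: Sun (+1) ✓  2110: Mon (+1)  2111: Tue (+1)  2112: Thu (+2)
Sunday years: 2047, 2052, 2058, 2069, 2075, 2080, 2086, 2097, 2109 — 9 in total.

9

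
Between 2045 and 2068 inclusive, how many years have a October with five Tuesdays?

October has 31 days; it has five Tuesdays when Tuesday falls among the first (month-length − 28) days — i.e. when October 1 is one of Tuesday/Monday/Sunday.
October 1 by year: 2045:Sun✓ 2046:Mon✓ 2047:Tue✓ 2048:Thu 2049:Fri 2050:Sat 2051:Sun✓ 2052:Tue✓ 2053:Wed 2054:Thu 2055:Fri 2056:Sun✓ 2057:Mon✓ 2058:Tue✓ 2059:Wed 2060:Fri 2061:Sat 2062:Sun✓ 2063:Mon✓ 2064:Wed 2065:Thu 2066:Fri 2067:Sat 2068:Mon✓
Years with five Tuesdays: 2045, 2046, 2047, 2051, 2052, 2056, 2057, 2058, 2062, 2063, 2068 → 11.

11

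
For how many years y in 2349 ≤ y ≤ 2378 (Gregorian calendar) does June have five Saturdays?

8

June has 30 days; it has five Saturdays when Saturday falls among the first (month-length − 28) days — i.e. when June 1 is one of Saturday/Friday.
June 1 by year: 2349:Wed 2350:Thu 2351:Fri✓ 2352:Sun 2353:Mon 2354:Tue 2355:Wed 2356:Fri✓ 2357:Sat✓ 2358:Sun 2359:Mon 2360:Wed 2361:Thu 2362:Fri✓ 2363:Sat✓ 2364:Mon 2365:Tue 2366:Wed 2367:Thu 2368:Sat✓ 2369:Sun 2370:Mon 2371:Tue 2372:Thu 2373:Fri✓ 2374:Sat✓ 2375:Sun 2376:Tue 2377:Wed 2378:Thu
Years with five Saturdays: 2351, 2356, 2357, 2362, 2363, 2368, 2373, 2374 → 8.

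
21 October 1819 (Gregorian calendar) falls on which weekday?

Thursday

January 1, 1819 is a Friday.
October 21 is day 294 of the year, i.e. 293 days after Jan 1.
293 mod 7 = 6, so advance 6 weekdays from Friday: Thursday.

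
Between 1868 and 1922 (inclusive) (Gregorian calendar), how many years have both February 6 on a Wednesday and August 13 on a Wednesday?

1

Check each year's weekday for February 6 and August 13:
  1868: Thu/Thu  1869: Sat/Fri  1870: Sun/Sat  1871: Mon/Sun  1872: Tue/Tue  1873: Thu/Wed  1874: Fri/Thu  1875: Sat/Fri  1876: Sun/Sun  1877: Tue/Mon  1878: Wed/Tue  1879: Thu/Wed  1880: Fri/Fri  1881: Sun/Sat  …(27 more)…  1909: Sat/Fri  1910: Sun/Sat  1911: Mon/Sun  1912: Tue/Tue  1913: Thu/Wed  1914: Fri/Thu  1915: Sat/Fri  1916: Sun/Sun  1917: Tue/Mon  1918: Wed/Tue  1919: Thu/Wed  1920: Fri/Fri  1921: Sun/Sat  1922: Mon/Sun
Both conditions hold in: 1884 — 1.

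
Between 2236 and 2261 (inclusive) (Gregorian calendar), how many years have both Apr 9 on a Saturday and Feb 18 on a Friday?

3

Check each year's weekday for Apr 9 and Feb 18:
  2236: Sat/Thu  2237: Sun/Sat  2238: Mon/Sun  2239: Tue/Mon  2240: Thu/Tue  2241: Fri/Thu  2242: Sat/Fri ✓  2243: Sun/Sat  2244: Tue/Sun  2245: Wed/Tue  2246: Thu/Wed  2247: Fri/Thu  2248: Sun/Fri  2249: Mon/Sun  2250: Tue/Mon  2251: Wed/Tue  2252: Fri/Wed  2253: Sat/Fri ✓  2254: Sun/Sat  2255: Mon/Sun  2256: Wed/Mon  2257: Thu/Wed  2258: Fri/Thu  2259: Sat/Fri ✓  2260: Mon/Sat  2261: Tue/Mon
Both conditions hold in: 2242, 2253, 2259 — 3.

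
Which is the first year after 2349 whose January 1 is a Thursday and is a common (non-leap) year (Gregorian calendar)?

2353

Jan 1 advances by 2 weekdays after a leap year and by 1 after a common year.
2349: Jan 1 is Saturday.
2350: Sunday
2351: Monday
2352: Tuesday (leap)
2353: Thursday
2353 begins on a Thursday and is a common year.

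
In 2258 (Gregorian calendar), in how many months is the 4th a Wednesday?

Check the 4th of each month of 2258: Jan 4: Mon, Feb 4: Thu, Mar 4: Thu, Apr 4: Sun, May 4: Tue, Jun 4: Fri, Jul 4: Sun, Aug 4: Wed, Sep 4: Sat, Oct 4: Mon, Nov 4: Thu, Dec 4: Sat.
Wednesday occurs in August — 1 month.

1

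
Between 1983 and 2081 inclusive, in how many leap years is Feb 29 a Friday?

Leap years in 1983–2081: 25 of them.
Feb 29 weekday advances by 5 (mod 7) from one leap year to the next four years later (or differs when a century non-leap intervenes).
Leap-day weekdays: 1984:Wed 1988:Mon 1992:Sat 1996:Thu 2000:Tue 2004:Sun 2008:Fri✓ 2012:Wed 2016:Mon 2020:Sat 2024:Thu 2028:Tue 2032:Sun 2036:Fri✓ 2040:Wed 2044:Mon 2048:Sat 2052:Thu 2056:Tue 2060:Sun 2064:Fri✓ 2068:Wed 2072:Mon 2076:Sat 2080:Thu
Friday: 2008, 2036, 2064 → 3.

3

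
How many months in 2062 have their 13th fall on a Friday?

Check the 13th of each month of 2062: Jan 13: Fri, Feb 13: Mon, Mar 13: Mon, Apr 13: Thu, May 13: Sat, Jun 13: Tue, Jul 13: Thu, Aug 13: Sun, Sep 13: Wed, Oct 13: Fri, Nov 13: Mon, Dec 13: Wed.
Friday occurs in January, October — 2 months.

2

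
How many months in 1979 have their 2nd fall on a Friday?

3

Check the 2nd of each month of 1979: Jan 2: Tue, Feb 2: Fri, Mar 2: Fri, Apr 2: Mon, May 2: Wed, Jun 2: Sat, Jul 2: Mon, Aug 2: Thu, Sep 2: Sun, Oct 2: Tue, Nov 2: Fri, Dec 2: Sun.
Friday occurs in February, March, November — 3 months.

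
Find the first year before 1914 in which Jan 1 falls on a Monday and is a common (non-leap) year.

1906

Jan 1 advances by 2 weekdays after a leap year and by 1 after a common year.
1914: Jan 1 is Thursday.
1913: Wednesday
1912: Monday (leap)
1911: Sunday
1910: Saturday
1909: Friday
1908: Wednesday (leap)
1907: Tuesday
1906: Monday
1906 begins on a Monday and is a common year.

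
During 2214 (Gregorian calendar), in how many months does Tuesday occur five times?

4

A month of length L has five Tuesdays iff its first Tuesday is on day ≤ L−28 (so day 1–3 in a 31-day month, 1–2 in a 30-day month, day 1 in a leap February).
Checking each month of 2214: Jan starts Sat (31d); Feb starts Tue (28d); Mar starts Tue (31d) ✓; Apr starts Fri (30d); May starts Sun (31d) ✓; Jun starts Wed (30d); Jul starts Fri (31d); Aug starts Mon (31d) ✓; Sep starts Thu (30d); Oct starts Sat (31d); Nov starts Tue (30d) ✓; Dec starts Thu (31d).
Five-Tuesday months: March, May, August, November → 4.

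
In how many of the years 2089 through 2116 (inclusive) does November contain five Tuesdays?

8

November has 30 days; it has five Tuesdays when Tuesday falls among the first (month-length − 28) days — i.e. when November 1 is one of Tuesday/Monday.
November 1 by year: 2089:Tue✓ 2090:Wed 2091:Thu 2092:Sat 2093:Sun 2094:Mon✓ 2095:Tue✓ 2096:Thu 2097:Fri 2098:Sat 2099:Sun 2100:Mon✓ 2101:Tue✓ 2102:Wed 2103:Thu 2104:Sat 2105:Sun 2106:Mon✓ 2107:Tue✓ 2108:Thu 2109:Fri 2110:Sat 2111:Sun 2112:Tue✓ 2113:Wed 2114:Thu 2115:Fri 2116:Sun
Years with five Tuesdays: 2089, 2094, 2095, 2100, 2101, 2106, 2107, 2112 → 8.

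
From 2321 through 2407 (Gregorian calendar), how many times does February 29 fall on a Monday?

3

Leap years in 2321–2407: 21 of them.
Feb 29 weekday advances by 5 (mod 7) from one leap year to the next four years later (or differs when a century non-leap intervenes).
Leap-day weekdays: 2324:Fri 2328:Wed 2332:Mon✓ 2336:Sat 2340:Thu 2344:Tue 2348:Sun 2352:Fri 2356:Wed 2360:Mon✓ 2364:Sat 2368:Thu 2372:Tue 2376:Sun 2380:Fri 2384:Wed 2388:Mon✓ 2392:Sat 2396:Thu 2400:Tue 2404:Sun
Monday: 2332, 2360, 2388 → 3.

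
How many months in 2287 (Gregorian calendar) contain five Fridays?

A month of length L has five Fridays iff its first Friday is on day ≤ L−28 (so day 1–3 in a 31-day month, 1–2 in a 30-day month, day 1 in a leap February).
Checking each month of 2287: Jan starts Sat (31d); Feb starts Tue (28d); Mar starts Tue (31d); Apr starts Fri (30d) ✓; May starts Sun (31d); Jun starts Wed (30d); Jul starts Fri (31d) ✓; Aug starts Mon (31d); Sep starts Thu (30d) ✓; Oct starts Sat (31d); Nov starts Tue (30d); Dec starts Thu (31d) ✓.
Five-Friday months: April, July, September, December → 4.

4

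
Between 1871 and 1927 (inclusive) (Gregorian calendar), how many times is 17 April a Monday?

9

Track 17 April's weekday year by year (advancing +1, or +2 across a Feb 29):
  1871: Mon ✓  1872: Wed (+2)  1873: Thu (+1)  1874: Fri (+1)  1875: Sat (+1)
  1876: Mon (+2) ✓  1877: Tue (+1)  1878: Wed (+1)  1879: Thu (+1)  1880: Sat (+2)
  1881: Sun (+1)  1882: Mon (+1) ✓  1883: Tue (+1)  1884: Thu (+2)  … (29 more years) …
  1914: Fri (+1)  1915: Sat (+1)  1916: Mon (+2) ✓  1917: Tue (+1)  1918: Wed (+1)
  1919: Thu (+1)  1920: Sat (+2)  1921: Sun (+1)  1922: Mon (+1) ✓  1923: Tue (+1)
  1924: Thu (+2)  1925: Fri (+1)  1926: Sat (+1)  1927: Sun (+1)
Monday years: 1871, 1876, 1882, 1893, 1899, 1905, 1911, 1916, 1922 — 9 in total.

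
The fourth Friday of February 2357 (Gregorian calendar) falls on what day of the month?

February 1, 2357 is a Friday, so the first Friday is the 1st.
The fourth Friday is 1 + 21 = 22.

22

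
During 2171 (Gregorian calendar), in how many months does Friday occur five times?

A month of length L has five Fridays iff its first Friday is on day ≤ L−28 (so day 1–3 in a 31-day month, 1–2 in a 30-day month, day 1 in a leap February).
Checking each month of 2171: Jan starts Tue (31d); Feb starts Fri (28d); Mar starts Fri (31d) ✓; Apr starts Mon (30d); May starts Wed (31d) ✓; Jun starts Sat (30d); Jul starts Mon (31d); Aug starts Thu (31d) ✓; Sep starts Sun (30d); Oct starts Tue (31d); Nov starts Fri (30d) ✓; Dec starts Sun (31d).
Five-Friday months: March, May, August, November → 4.

4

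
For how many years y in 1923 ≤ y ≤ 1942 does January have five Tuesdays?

9

January has 31 days; it has five Tuesdays when Tuesday falls among the first (month-length − 28) days — i.e. when January 1 is one of Tuesday/Monday/Sunday.
January 1 by year: 1923:Mon✓ 1924:Tue✓ 1925:Thu 1926:Fri 1927:Sat 1928:Sun✓ 1929:Tue✓ 1930:Wed 1931:Thu 1932:Fri 1933:Sun✓ 1934:Mon✓ 1935:Tue✓ 1936:Wed 1937:Fri 1938:Sat 1939:Sun✓ 1940:Mon✓ 1941:Wed 1942:Thu
Years with five Tuesdays: 1923, 1924, 1928, 1929, 1933, 1934, 1935, 1939, 1940 → 9.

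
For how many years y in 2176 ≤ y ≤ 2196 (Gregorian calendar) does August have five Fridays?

August has 31 days; it has five Fridays when Friday falls among the first (month-length − 28) days — i.e. when August 1 is one of Friday/Thursday/Wednesday.
August 1 by year: 2176:Thu✓ 2177:Fri✓ 2178:Sat 2179:Sun 2180:Tue 2181:Wed✓ 2182:Thu✓ 2183:Fri✓ 2184:Sun 2185:Mon 2186:Tue 2187:Wed✓ 2188:Fri✓ 2189:Sat 2190:Sun 2191:Mon 2192:Wed✓ 2193:Thu✓ 2194:Fri✓ 2195:Sat 2196:Mon
Years with five Fridays: 2176, 2177, 2181, 2182, 2183, 2187, 2188, 2192, 2193, 2194 → 10.

10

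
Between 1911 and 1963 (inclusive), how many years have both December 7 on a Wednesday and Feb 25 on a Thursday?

2

Check each year's weekday for December 7 and Feb 25:
  1911: Thu/Sat  1912: Sat/Sun  1913: Sun/Tue  1914: Mon/Wed  1915: Tue/Thu  1916: Thu/Fri  1917: Fri/Sun  1918: Sat/Mon  1919: Sun/Tue  1920: Tue/Wed  1921: Wed/Fri  1922: Thu/Sat  1923: Fri/Sun  1924: Sun/Mon  …(25 more)…  1950: Thu/Sat  1951: Fri/Sun  1952: Sun/Mon  1953: Mon/Wed  1954: Tue/Thu  1955: Wed/Fri  1956: Fri/Sat  1957: Sat/Mon  1958: Sun/Tue  1959: Mon/Wed  1960: Wed/Thu ✓  1961: Thu/Sat  1962: Fri/Sun  1963: Sat/Mon
Both conditions hold in: 1932, 1960 — 2.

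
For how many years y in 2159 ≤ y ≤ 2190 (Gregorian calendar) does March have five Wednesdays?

13

March has 31 days; it has five Wednesdays when Wednesday falls among the first (month-length − 28) days — i.e. when March 1 is one of Wednesday/Tuesday/Monday.
March 1 by year: 2159:Thu 2160:Sat 2161:Sun 2162:Mon✓ 2163:Tue✓ 2164:Thu 2165:Fri 2166:Sat 2167:Sun 2168:Tue✓ 2169:Wed✓ 2170:Thu 2171:Fri 2172:Sun 2173:Mon✓ 2174:Tue✓ 2175:Wed✓ 2176:Fri 2177:Sat 2178:Sun 2179:Mon✓ 2180:Wed✓ 2181:Thu 2182:Fri 2183:Sat 2184:Mon✓ 2185:Tue✓ 2186:Wed✓ 2187:Thu 2188:Sat 2189:Sun 2190:Mon✓
Years with five Wednesdays: 2162, 2163, 2168, 2169, 2173, 2174, 2175, 2179, 2180, 2184, 2185, 2186, 2190 → 13.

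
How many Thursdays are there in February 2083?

February 2083 has 28 days and begins on Monday.
The first Thursday is February 4.
Thursdays fall on 4, 11, 18, 25 — that's 4.

4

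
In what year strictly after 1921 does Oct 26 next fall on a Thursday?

1922

From one year to the next, a fixed date's weekday advances by 1, or by 2 when a Feb 29 lies between the two dates.
1921: October 26 is Wednesday.
1922: Thursday (+1)
Oct 26 falls on a Thursday in 1922.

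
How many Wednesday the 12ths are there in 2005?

Check the 12th of each month of 2005: Jan 12: Wed, Feb 12: Sat, Mar 12: Sat, Apr 12: Tue, May 12: Thu, Jun 12: Sun, Jul 12: Tue, Aug 12: Fri, Sep 12: Mon, Oct 12: Wed, Nov 12: Sat, Dec 12: Mon.
Wednesday occurs in January, October — 2 months.

2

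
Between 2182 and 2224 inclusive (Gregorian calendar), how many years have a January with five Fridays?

January has 31 days; it has five Fridays when Friday falls among the first (month-length − 28) days — i.e. when January 1 is one of Friday/Thursday/Wednesday.
January 1 by year: 2182:Tue 2183:Wed✓ 2184:Thu✓ 2185:Sat 2186:Sun 2187:Mon 2188:Tue 2189:Thu✓ 2190:Fri✓ 2191:Sat 2192:Sun 2193:Tue 2194:Wed✓ 2195:Thu✓ 2196:Fri✓ …(13 more)… 2210:Mon 2211:Tue 2212:Wed✓ 2213:Fri✓ 2214:Sat 2215:Sun 2216:Mon 2217:Wed✓ 2218:Thu✓ 2219:Fri✓ 2220:Sat 2221:Mon 2222:Tue 2223:Wed✓ 2224:Thu✓
Years with five Fridays: 2183, 2184, 2189, 2190, 2194, 2195, 2196, 2200, 2201, 2202, 2206, 2207, 2208, 2212, 2213, 2217, 2218, 2219, 2223, 2224 → 20.

20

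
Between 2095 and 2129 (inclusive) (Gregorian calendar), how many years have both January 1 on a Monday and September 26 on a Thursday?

1

Check each year's weekday for January 1 and September 26:
  2095: Sat/Mon  2096: Sun/Wed  2097: Tue/Thu  2098: Wed/Fri  2099: Thu/Sat  2100: Fri/Sun  2101: Sat/Mon  2102: Sun/Tue  2103: Mon/Wed  2104: Tue/Fri  2105: Thu/Sat  2106: Fri/Sun  2107: Sat/Mon  2108: Sun/Wed  …(7 more)…  2116: Wed/Sat  2117: Fri/Sun  2118: Sat/Mon  2119: Sun/Tue  2120: Mon/Thu ✓  2121: Wed/Fri  2122: Thu/Sat  2123: Fri/Sun  2124: Sat/Tue  2125: Mon/Wed  2126: Tue/Thu  2127: Wed/Fri  2128: Thu/Sun  2129: Sat/Mon
Both conditions hold in: 2120 — 1.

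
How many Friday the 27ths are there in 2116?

Check the 27th of each month of 2116: Jan 27: Mon, Feb 27: Thu, Mar 27: Fri, Apr 27: Mon, May 27: Wed, Jun 27: Sat, Jul 27: Mon, Aug 27: Thu, Sep 27: Sun, Oct 27: Tue, Nov 27: Fri, Dec 27: Sun.
Friday occurs in March, November — 2 months.

2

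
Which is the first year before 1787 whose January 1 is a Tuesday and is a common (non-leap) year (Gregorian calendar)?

Jan 1 advances by 2 weekdays after a leap year and by 1 after a common year.
1787: Jan 1 is Monday.
1786: Sunday
1785: Saturday
1784: Thursday (leap)
1783: Wednesday
1782: Tuesday
1782 begins on a Tuesday and is a common year.

1782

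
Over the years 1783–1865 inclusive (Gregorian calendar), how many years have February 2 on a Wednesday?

11

Track February 2's weekday year by year (advancing +1, or +2 across a Feb 29):
  1783: Sun  1784: Mon (+1)  1785: Wed (+2) ✓  1786: Thu (+1)  1787: Fri (+1)
  1788: Sat (+1)  1789: Mon (+2)  1790: Tue (+1)  1791: Wed (+1) ✓  1792: Thu (+1)
  1793: Sat (+2)  1794: Sun (+1)  1795: Mon (+1)  1796: Tue (+1)  … (55 more years) …
  1852: Mon (+1)  1853: Wed (+2) ✓  1854: Thu (+1)  1855: Fri (+1)  1856: Sat (+1)
  1857: Mon (+2)  1858: Tue (+1)  1859: Wed (+1) ✓  1860: Thu (+1)  1861: Sat (+2)
  1862: Sun (+1)  1863: Mon (+1)  1864: Tue (+1)  1865: Thu (+2)
Wednesday years: 1785, 1791, 1803, 1814, 1820, 1825, 1831, 1842, 1848, 1853, 1859 — 11 in total.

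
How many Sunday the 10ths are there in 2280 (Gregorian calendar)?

1

Check the 10th of each month of 2280: Jan 10: Sat, Feb 10: Tue, Mar 10: Wed, Apr 10: Sat, May 10: Mon, Jun 10: Thu, Jul 10: Sat, Aug 10: Tue, Sep 10: Fri, Oct 10: Sun, Nov 10: Wed, Dec 10: Fri.
Sunday occurs in October — 1 month.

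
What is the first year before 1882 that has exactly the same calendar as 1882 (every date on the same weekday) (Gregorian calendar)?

Two years share a calendar iff Jan 1 falls on the same weekday and both are leap or both are common. 1882: Jan 1 is Sunday, common year.
1881: Jan 1 Saturday, common
1880: Jan 1 Thursday, leap
1879: Jan 1 Wednesday, common
1878: Jan 1 Tuesday, common
1877: Jan 1 Monday, common
1876: Jan 1 Saturday, leap
1875: Jan 1 Friday, common
1874: Jan 1 Thursday, common
1873: Jan 1 Wednesday, common
1872: Jan 1 Monday, leap
1871: Jan 1 Sunday, common
1871 matches on both conditions.

1871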